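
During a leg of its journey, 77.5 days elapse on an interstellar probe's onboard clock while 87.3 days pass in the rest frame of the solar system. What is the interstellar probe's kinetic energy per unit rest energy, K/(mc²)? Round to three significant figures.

0.126

γ = Δt/Δτ = 87.3/77.5 = 1.12645.
Since K = (γ−1)mc², K/(mc²) = 1.12645 − 1 = 0.126.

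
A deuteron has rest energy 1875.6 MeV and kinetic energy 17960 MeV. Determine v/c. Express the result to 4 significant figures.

γ = 1 + K/(mc²) = 1 + 17960/1875.6 = 10.576.
β = √(1 − 1/γ²) = √(1 − 0.0089404) = √0.9910596 = 0.9955.

0.9955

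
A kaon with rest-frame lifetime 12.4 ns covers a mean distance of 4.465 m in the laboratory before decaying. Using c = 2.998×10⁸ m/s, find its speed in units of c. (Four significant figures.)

0.7685c

d = βγcτ ⇒ βγ = d/(cτ) = 4.465 m / (3.71752 m) = 1.2011.
β = (βγ)/√(1+(βγ)²) = 1.2011/√2.44264 = 0.7685.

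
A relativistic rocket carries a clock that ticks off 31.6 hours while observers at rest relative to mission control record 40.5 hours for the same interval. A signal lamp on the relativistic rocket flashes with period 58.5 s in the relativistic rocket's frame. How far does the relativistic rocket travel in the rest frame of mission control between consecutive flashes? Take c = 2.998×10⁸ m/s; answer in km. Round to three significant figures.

From Δt = γΔτ: γ = 40.5/31.6 = 1.28165.
β = √(1 − 1/γ²) = 0.62547. Lab-frame period = γτ = 1.28165×58.5 s = 74.977 s. Distance = βc × γτ = 0.62547 × 2.998×10⁸ m/s × 74.977 s = 1.4059×10^10 m = 1.41×10^7 km.

1.41×10^7 km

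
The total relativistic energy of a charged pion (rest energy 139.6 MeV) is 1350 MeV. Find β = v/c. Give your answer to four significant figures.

γ = E/(mc²) = 1350/139.6 = 9.6705.
β = √(1 − 1/γ²) = √(1 − 0.0106931) = √0.9893069 = 0.9946.

0.9946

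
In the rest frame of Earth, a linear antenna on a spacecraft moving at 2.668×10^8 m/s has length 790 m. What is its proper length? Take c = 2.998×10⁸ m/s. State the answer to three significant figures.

β = v/c = (2.668×10^8 m/s)/(2.998×10⁸ m/s) = 0.889927.
β² = 0.7919701, so γ = 1/√0.2080299 = 2.1925.
Proper length: L₀ = γ·L = 2.1925 × 790 = 1730 m.

1730 m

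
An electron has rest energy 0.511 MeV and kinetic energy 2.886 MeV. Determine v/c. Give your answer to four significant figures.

K = (γ−1)mc², so γ = 1 + 2.886/0.511 = 6.6477.
Then v/c = √(1 − γ⁻²) = √(1 − 0.0226286) = √0.9773714 = 0.9886.

0.9886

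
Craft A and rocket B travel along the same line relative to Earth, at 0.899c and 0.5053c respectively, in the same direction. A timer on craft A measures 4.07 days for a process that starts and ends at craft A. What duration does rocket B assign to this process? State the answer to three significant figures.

5.88 days

Speed of craft A in rocket B's frame: u = (v_A − v_B)/(1 − v_A v_B/c²) = (0.899 − 0.5053)/(1 − 0.899×0.5053) = 0.3937/0.5457353 = 0.72141; |u| = 0.72141c.
γ for this relative speed: γ = 1/√(1 − 0.520432) = 1.444.
Craft A's interval is proper; time dilation gives Δt_B = γΔτ = 1.444 × 4.07 days = 5.88 days.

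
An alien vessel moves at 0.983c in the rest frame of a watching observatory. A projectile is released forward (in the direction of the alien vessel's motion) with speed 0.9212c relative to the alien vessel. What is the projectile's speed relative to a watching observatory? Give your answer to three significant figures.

In units of c, u = (u' + v)/(1 + u'v) with u' = 0.9212 and v = 0.983.
Numerator: 0.9212 + 0.983 = 1.9042. Denominator: 1 + (0.9212)(0.983) = 1.9055396.
u = 1.9042/1.9055396 = 0.9993, so the speed is 0.999c.

0.999c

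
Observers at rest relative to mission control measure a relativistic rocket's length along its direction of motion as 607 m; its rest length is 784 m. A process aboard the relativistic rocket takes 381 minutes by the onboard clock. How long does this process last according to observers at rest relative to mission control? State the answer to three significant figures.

492 minutes

From L = L₀/γ: γ = 784/607 = 1.2916.
The same γ dilates the second interval: 1.2916 × 381 minutes = 492 minutes.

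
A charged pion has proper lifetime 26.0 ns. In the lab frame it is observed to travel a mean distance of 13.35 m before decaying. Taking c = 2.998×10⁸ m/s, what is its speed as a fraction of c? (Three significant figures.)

0.864c

d = βγcτ ⇒ βγ = d/(cτ) = 13.35 m / (7.7948 m) = 1.7127.
β = (βγ)/√(1+(βγ)²) = 1.7127/√3.93334 = 0.864.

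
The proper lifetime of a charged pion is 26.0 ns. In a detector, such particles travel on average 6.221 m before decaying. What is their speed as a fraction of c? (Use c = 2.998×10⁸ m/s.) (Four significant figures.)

d = βγcτ ⇒ βγ = d/(cτ) = 6.221 m / (7.7948 m) = 0.7981.
β = (βγ)/√(1+(βγ)²) = 0.7981/√1.636964 = 0.6238.

0.6238c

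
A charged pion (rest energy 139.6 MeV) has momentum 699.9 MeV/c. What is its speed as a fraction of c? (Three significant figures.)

βγ = pc/(mc²) = 699.9/139.6 = 5.0136.
Since γ² = 1 + (βγ)² = 26.1362, γ = √26.1362 = 5.11236, and β = (βγ)/γ = 5.0136/5.11236 = 0.981.

0.981c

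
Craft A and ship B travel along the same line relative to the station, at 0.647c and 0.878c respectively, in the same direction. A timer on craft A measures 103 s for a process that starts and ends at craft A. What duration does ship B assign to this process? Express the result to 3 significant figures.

Speed of craft A in ship B's frame: u = (v_A − v_B)/(1 − v_A v_B/c²) = (0.647 − 0.878)/(1 − 0.647×0.878) = −0.231/0.431934 = −0.5348; |u| = 0.5348c.
γ for this relative speed: γ = 1/√(1 − 0.286011) = 1.1835.
The clock on craft A records proper time, so ship B measures Δt = γΔτ = 1.1835 × 103 = 122 s.

122 s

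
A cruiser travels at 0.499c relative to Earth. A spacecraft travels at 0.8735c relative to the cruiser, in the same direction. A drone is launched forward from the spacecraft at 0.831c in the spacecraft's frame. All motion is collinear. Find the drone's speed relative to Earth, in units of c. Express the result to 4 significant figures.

0.9958c

Compose velocities in two stages. Stage 1 (into S'): u₁ = (0.831+0.8735)/(1+0.831×0.8735) = 0.98761.
Stage 2 (into S): u = (0.98761+0.499)/(1+0.98761×0.499) = 0.99584, so the speed is 0.9958c.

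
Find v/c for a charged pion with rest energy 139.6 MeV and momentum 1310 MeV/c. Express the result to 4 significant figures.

βγ = pc/(mc²) = 1310/139.6 = 9.384.
Since γ² = 1 + (βγ)² = 89.0595, γ = √89.0595 = 9.43713, and β = (βγ)/γ = 9.384/9.43713 = 0.9944.

0.9944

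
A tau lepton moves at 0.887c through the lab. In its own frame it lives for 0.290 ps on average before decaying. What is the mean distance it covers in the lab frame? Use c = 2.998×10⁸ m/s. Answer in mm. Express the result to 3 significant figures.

0.167 mm

Lorentz factor: γ = (1 − 0.786769)^(−1/2) = 2.1656.
Lab-frame lifetime: Δt = γτ = 2.1656 × 0.290 ps = 0.62802 ps.
Distance: d = vΔt = 0.887 × 2.998×10⁸ m/s × 6.2802×10^-13 s = 1.67×10^-4 m = 0.167 mm.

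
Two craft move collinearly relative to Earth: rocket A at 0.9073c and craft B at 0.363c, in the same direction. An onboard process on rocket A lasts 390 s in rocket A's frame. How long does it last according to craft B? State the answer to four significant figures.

Transform rocket A's velocity into craft B's frame: (0.9073 − 0.363)/(1 − 0.9073·0.363) = 0.5443/0.6706501, so the relative speed is 0.8116c.
γ for this relative speed: γ = 1/√(1 − 0.658695) = 1.7117.
Rocket A's interval is proper; time dilation gives Δt_B = γΔτ = 1.7117 × 390 s = 667.6 s.

667.6 s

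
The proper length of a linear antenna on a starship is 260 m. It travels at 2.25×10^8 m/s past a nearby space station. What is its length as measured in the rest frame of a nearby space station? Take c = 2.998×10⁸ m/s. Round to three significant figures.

172 m

β = v/c = (2.25×10^8 m/s)/(2.998×10⁸ m/s) = 0.7505.
With β = 0.7505, γ = 1/√(1 − 0.7505²) = 1/√0.43674975 = 1.5132.
Along the direction of motion the measured length is L₀/γ = 260/1.5132 = 172 m.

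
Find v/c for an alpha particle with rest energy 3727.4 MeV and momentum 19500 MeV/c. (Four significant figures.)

0.9822

βγ = pc/(mc²) = 19500/3727.4 = 5.2315.
Since γ² = 1 + (βγ)² = 28.3686, γ = √28.3686 = 5.32622, and β = (βγ)/γ = 5.2315/5.32622 = 0.9822.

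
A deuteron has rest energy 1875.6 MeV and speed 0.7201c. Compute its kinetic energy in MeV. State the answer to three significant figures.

827 MeV

With β = 0.7201, γ = 1/√(1 − 0.7201²) = 1/√0.48145599 = 1.44119.
Kinetic energy: K = (γ − 1)mc² = (1.44119 − 1) × 1875.6 MeV = 0.44119 × 1875.6 = 827 MeV.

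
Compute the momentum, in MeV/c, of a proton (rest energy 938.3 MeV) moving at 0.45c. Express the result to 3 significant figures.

473 MeV/c

With β = 0.45, γ = 1/√(1 − 0.45²) = 1/√0.7975 = 1.1198.
Momentum: p = γβ·mc = 1.1198 × 0.45 × 938.3 MeV/c = 473 MeV/c.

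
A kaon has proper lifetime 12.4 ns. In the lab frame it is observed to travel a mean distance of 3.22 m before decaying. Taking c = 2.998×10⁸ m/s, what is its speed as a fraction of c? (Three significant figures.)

0.655c

d = βγcτ ⇒ βγ = d/(cτ) = 3.220 m / (3.71752 m) = 0.86617.
β = (βγ)/√(1+(βγ)²) = 0.86617/√1.75025 = 0.655.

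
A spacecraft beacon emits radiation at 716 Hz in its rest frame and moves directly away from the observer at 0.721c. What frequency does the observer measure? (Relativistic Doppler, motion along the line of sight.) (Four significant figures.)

288.3 Hz

Relativistic Doppler (source moving away): f_obs = f_src · √((1−β)/(1+β)).
With β = 0.721: factor = √(0.279/1.721) = 0.40264.
f_obs = 716 × 0.40264 = 288.3 Hz.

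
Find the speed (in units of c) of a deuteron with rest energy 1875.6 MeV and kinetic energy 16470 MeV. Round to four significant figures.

0.9948c

γ = 1 + K/(mc²) = 1 + 16470/1875.6 = 9.7812.
β = √(1 − 1/γ²) = √(1 − 0.0104524) = √0.9895476 = 0.9948.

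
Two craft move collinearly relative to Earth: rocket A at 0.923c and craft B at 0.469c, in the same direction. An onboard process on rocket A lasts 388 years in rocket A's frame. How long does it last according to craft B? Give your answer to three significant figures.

Transform rocket A's velocity into craft B's frame: (0.923 − 0.469)/(1 − 0.923·0.469) = 0.454/0.567113, so the relative speed is 0.80055c.
γ for this relative speed: γ = 1/√(1 − 0.64088) = 1.6687.
Rocket A's interval is proper; time dilation gives Δt_B = γΔτ = 1.6687 × 388 years = 647 years.

647 years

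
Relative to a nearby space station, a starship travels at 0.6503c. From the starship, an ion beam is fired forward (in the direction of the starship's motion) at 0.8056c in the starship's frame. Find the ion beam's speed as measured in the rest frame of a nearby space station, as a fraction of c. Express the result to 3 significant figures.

Relativistic velocity addition: u = (u' + v)/(1 + u'v/c²), with u' = 0.8056c and v = 0.6503c.
Numerator: 0.8056 + 0.6503 = 1.4559. Denominator: 1 + (0.8056)(0.6503) = 1.52388168.
u = 1.4559/1.52388168 = 0.95539, so the speed is 0.955c.

0.955c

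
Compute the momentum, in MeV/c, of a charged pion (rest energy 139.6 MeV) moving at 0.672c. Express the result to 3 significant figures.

Lorentz factor: γ = (1 − 0.451584)^(−1/2) = 1.3503.
Momentum: p = γβ·mc = 1.3503 × 0.672 × 139.6 MeV/c = 127 MeV/c.

127 MeV/c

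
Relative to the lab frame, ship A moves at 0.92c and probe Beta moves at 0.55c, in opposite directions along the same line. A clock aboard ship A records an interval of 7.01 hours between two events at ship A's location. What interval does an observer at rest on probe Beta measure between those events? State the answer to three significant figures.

Speed of ship A in probe Beta's frame: u = (v_A + v_B)/(1 + v_A v_B/c²) = (0.92 + 0.55)/(1 + 0.92×0.55) = 1.47/1.506 = 0.9761; |u| = 0.9761c.
γ for this relative speed: γ = 1/√(1 − 0.952771) = 4.6015.
The clock on ship A records proper time, so probe Beta measures Δt = γΔτ = 4.6015 × 7.01 = 32.3 hours.

32.3 hours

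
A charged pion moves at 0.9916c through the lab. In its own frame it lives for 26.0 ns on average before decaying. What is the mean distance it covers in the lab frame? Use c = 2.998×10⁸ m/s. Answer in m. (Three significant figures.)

β² = 0.98327056, so γ = 1/√0.01672944 = 7.7314.
Lab-frame lifetime: Δt = γτ = 7.7314 × 26.0 ns = 201.02 ns.
Distance: d = vΔt = 0.9916 × 2.998×10⁸ m/s × 2.0102×10^-7 s = 59.8 m.

59.8 m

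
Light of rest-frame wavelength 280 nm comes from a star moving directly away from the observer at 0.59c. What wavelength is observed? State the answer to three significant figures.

Relativistic Doppler for wavelength: λ_obs = λ_src · √((1+β)/(1−β)).
With β = 0.59: factor = √(1.59/0.41) = 1.9693.
λ_obs = 280 × 1.9693 = 551 nm.

551 nm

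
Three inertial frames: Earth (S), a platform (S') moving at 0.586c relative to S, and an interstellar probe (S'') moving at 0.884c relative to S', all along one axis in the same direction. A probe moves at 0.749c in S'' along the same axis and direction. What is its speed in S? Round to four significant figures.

Compose velocities in two stages. Stage 1 (into S'): u₁ = (0.749+0.884)/(1+0.749×0.884) = 0.98248.
Stage 2 (into S): u = (0.98248+0.586)/(1+0.98248×0.586) = 0.9954, so the speed is 0.9954c.

0.9954c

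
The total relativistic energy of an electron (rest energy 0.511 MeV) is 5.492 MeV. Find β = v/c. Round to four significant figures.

0.9957

γ = E/(mc²) = 5.492/0.511 = 10.748.
β = √(1 − 1/γ²) = √(1 − 0.00865655) = √0.99134345 = 0.9957.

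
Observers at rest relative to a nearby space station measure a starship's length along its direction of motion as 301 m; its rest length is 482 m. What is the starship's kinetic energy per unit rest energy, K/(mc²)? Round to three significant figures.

γ = L₀/L = 482/301 = 1.60133.
Since K = (γ−1)mc², K/(mc²) = 1.60133 − 1 = 0.601.

0.601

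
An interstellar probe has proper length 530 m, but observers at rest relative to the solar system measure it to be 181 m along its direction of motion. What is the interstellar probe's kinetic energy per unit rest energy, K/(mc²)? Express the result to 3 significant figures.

1.93

Length contraction gives γ = L₀/L = 530/181 = 2.92818.
Since K = (γ−1)mc², K/(mc²) = 2.92818 − 1 = 1.93.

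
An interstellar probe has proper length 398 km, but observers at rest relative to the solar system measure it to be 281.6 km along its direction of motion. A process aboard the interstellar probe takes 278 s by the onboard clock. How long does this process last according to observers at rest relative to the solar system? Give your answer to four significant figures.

392.9 s

Length contraction gives γ = L₀/L = 398/281.6 = 1.41335.
The same γ dilates the second interval: 1.41335 × 278 s = 392.9 s.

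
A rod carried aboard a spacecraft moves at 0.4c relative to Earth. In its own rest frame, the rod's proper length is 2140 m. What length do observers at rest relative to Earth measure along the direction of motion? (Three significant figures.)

1960 m

Lorentz factor: γ = (1 − 0.16)^(−1/2) = 1.0911.
Along the direction of motion the measured length is L₀/γ = 2140/1.0911 = 1960 m.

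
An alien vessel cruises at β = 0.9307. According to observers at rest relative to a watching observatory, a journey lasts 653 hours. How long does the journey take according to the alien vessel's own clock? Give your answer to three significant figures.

γ = 1/√(1 − β²) = 1/√(1 − 0.86620249) = 1/√0.13379751 = 1/0.365783 = 2.7339.
The moving clock records proper time: Δτ = Δt/γ = 653/2.7339 = 239 hours.

239 hours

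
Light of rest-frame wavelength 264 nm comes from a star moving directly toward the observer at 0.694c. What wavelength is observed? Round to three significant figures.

112 nm

Relativistic Doppler for wavelength: λ_obs = λ_src · √((1−β)/(1+β)).
With β = 0.694: factor = √(0.306/1.694) = 0.42501.
λ_obs = 264 × 0.42501 = 112 nm.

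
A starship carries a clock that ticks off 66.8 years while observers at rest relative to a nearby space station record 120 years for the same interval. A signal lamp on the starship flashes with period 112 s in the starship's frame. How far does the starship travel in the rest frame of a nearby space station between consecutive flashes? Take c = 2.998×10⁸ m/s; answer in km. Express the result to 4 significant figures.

5.011×10^7 km

From Δt = γΔτ: γ = 120/66.8 = 1.79641.
β = √(1 − 1/γ²) = 0.83074. Lab-frame period = γτ = 1.79641×112 s = 201.2 s. Distance = βc × γτ = 0.83074 × 2.998×10⁸ m/s × 201.2 s = 5.0110×10^10 m = 5.011×10^7 km.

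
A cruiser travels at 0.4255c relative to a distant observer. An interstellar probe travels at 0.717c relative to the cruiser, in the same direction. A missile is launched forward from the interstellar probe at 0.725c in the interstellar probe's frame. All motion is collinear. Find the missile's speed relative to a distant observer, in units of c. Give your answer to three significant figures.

First combine the missile and interstellar probe (S''→S'): u₁ = (0.725 + 0.717)/(1 + 0.725×0.717) = 1.442/1.519825 = 0.94879.
Then combine with the cruiser (S'→S): u = (0.94879 + 0.4255)/(1 + 0.94879×0.4255) = 1.37429/1.403710145 = 0.97904.

0.979c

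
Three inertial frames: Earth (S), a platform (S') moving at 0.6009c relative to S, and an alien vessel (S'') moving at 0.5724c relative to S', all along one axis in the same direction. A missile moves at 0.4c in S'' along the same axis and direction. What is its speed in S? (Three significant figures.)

0.944c

First combine the missile and alien vessel (S''→S'): u₁ = (0.4 + 0.5724)/(1 + 0.4×0.5724) = 0.9724/1.22896 = 0.79124.
Then combine with the platform (S'→S): u = (0.79124 + 0.6009)/(1 + 0.79124×0.6009) = 1.39214/1.475456116 = 0.94353.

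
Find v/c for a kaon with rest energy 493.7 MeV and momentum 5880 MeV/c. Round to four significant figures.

0.9965

βγ = pc/(mc²) = 5880/493.7 = 11.91.
Since γ² = 1 + (βγ)² = 142.848, γ = √142.848 = 11.9519, and β = (βγ)/γ = 11.91/11.9519 = 0.9965.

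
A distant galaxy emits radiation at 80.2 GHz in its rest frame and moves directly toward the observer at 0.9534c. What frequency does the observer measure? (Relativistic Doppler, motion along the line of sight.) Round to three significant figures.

519 GHz

Relativistic Doppler (source moving toward): f_obs = f_src · √((1+β)/(1−β)).
With β = 0.9534: factor = √(1.9534/0.0466) = 6.4744.
f_obs = 80.2 × 6.4744 = 519 GHz.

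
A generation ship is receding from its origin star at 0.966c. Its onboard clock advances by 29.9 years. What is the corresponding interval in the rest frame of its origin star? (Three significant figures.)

116 years

γ = 1/√(1 − β²) = 1/√(1 − 0.933156) = 1/√0.066844 = 1/0.258542 = 3.8678.
Time dilation: Δt = γ·Δτ = 3.8678 × 29.9 = 116 years.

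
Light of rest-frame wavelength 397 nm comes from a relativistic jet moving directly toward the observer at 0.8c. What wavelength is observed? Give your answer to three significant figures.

132 nm

Relativistic Doppler for wavelength: λ_obs = λ_src · √((1−β)/(1+β)).
With β = 0.8: factor = √(0.2/1.8) = 0.33333.
λ_obs = 397 × 0.33333 = 132 nm.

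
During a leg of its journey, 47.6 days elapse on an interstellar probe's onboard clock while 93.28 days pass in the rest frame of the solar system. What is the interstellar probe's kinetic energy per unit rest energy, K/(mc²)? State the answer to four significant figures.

0.9597

From Δt = γΔτ: γ = 93.28/47.6 = 1.95966.
Since K = (γ−1)mc², K/(mc²) = 1.95966 − 1 = 0.9597.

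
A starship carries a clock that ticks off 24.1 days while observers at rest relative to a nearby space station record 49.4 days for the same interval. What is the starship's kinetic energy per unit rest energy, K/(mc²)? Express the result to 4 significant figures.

The time-dilation ratio gives γ = 49.4/24.1 = 2.04979.
K/(mc²) = γ − 1 = 2.04979 − 1 = 1.050.

1.050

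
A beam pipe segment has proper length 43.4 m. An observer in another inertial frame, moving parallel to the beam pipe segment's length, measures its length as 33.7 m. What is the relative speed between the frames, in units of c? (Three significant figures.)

0.630c

Length contraction gives γ = L₀/L = 43.4/33.7 = 1.2878.
β = √(1 − 1/γ²) = √0.39702 = 0.630.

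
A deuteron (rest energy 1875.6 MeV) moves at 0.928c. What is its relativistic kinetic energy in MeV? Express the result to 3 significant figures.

3160 MeV

β² = 0.861184, so γ = 1/√0.138816 = 2.684.
Kinetic energy: K = (γ − 1)mc² = (2.684 − 1) × 1875.6 MeV = 1.684 × 1875.6 = 3160 MeV.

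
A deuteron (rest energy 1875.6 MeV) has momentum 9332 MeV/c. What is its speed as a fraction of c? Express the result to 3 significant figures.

βγ = pc/(mc²) = 9332/1875.6 = 4.9755.
Since γ² = 1 + (βγ)² = 25.7556, γ = √25.7556 = 5.075, and β = (βγ)/γ = 4.9755/5.075 = 0.980.

0.980c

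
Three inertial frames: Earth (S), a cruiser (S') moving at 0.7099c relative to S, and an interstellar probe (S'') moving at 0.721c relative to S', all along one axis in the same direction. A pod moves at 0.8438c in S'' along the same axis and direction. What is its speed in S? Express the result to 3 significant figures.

0.995c

Compose velocities in two stages. Stage 1 (into S'): u₁ = (0.8438+0.721)/(1+0.8438×0.721) = 0.9729.
Stage 2 (into S): u = (0.9729+0.7099)/(1+0.9729×0.7099) = 0.99535, so the speed is 0.995c.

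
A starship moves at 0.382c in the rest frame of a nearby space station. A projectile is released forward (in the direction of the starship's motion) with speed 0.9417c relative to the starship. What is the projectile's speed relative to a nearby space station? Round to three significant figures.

Relativistic velocity addition: u = (u' + v)/(1 + u'v/c²), with u' = 0.9417c and v = 0.382c.
Numerator: 0.9417 + 0.382 = 1.3237. Denominator: 1 + (0.9417)(0.382) = 1.3597294.
u = 1.3237/1.3597294 = 0.9735, so the speed is 0.974c.

0.974c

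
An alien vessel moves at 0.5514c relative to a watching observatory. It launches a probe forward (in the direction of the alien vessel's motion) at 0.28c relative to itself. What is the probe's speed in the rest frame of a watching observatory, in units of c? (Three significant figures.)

0.720c

In units of c, u = (u' + v)/(1 + u'v) with u' = 0.28 and v = 0.5514.
Numerator: 0.28 + 0.5514 = 0.8314. Denominator: 1 + (0.28)(0.5514) = 1.154392.
u = 0.8314/1.154392 = 0.72021, so the speed is 0.720c.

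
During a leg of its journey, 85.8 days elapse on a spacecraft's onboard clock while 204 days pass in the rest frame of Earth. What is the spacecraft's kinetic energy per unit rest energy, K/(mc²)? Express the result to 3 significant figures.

From Δt = γΔτ: γ = 204/85.8 = 2.37762.
K/(mc²) = γ − 1 = 2.37762 − 1 = 1.38.

1.38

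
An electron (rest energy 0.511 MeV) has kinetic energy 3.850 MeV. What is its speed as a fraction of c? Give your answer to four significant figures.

γ = 1 + K/(mc²) = 1 + 3.850/0.511 = 8.5342.
β = √(1 − 1/γ²) = √(1 − 0.0137301) = √0.9862699 = 0.9931.

0.9931c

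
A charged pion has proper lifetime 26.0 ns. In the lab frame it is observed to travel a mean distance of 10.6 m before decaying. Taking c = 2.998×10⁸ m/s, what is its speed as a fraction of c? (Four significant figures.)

d = βγcτ ⇒ βγ = d/(cτ) = 10.60 m / (7.7948 m) = 1.3599.
β = (βγ)/√(1+(βγ)²) = 1.3599/√2.84933 = 0.8056.

0.8056c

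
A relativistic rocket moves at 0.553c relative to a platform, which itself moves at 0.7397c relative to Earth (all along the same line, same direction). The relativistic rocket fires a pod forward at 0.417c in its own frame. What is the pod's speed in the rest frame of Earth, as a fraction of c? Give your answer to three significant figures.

0.965c

First combine the pod and relativistic rocket (S''→S'): u₁ = (0.417 + 0.553)/(1 + 0.417×0.553) = 0.97/1.230601 = 0.78823.
Then combine with the platform (S'→S): u = (0.78823 + 0.7397)/(1 + 0.78823×0.7397) = 1.52793/1.583053731 = 0.96518.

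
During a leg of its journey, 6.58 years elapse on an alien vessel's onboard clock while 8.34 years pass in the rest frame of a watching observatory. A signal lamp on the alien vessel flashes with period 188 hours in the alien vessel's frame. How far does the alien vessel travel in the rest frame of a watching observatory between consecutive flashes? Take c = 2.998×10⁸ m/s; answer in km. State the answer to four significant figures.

γ = Δt/Δτ = 8.34/6.58 = 1.26748.
β = √(1 − 1/γ²) = 0.61444. Lab-frame period = γτ = 1.26748×188 hours = 238.29 hours. Distance = βc × γτ = 0.61444 × 2.998×10⁸ m/s × 857844 s = 1.5802×10^14 m = 1.580×10^11 km.

1.580×10^11 km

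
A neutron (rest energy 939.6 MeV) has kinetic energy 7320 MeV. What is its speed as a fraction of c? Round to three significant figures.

γ = 1 + K/(mc²) = 1 + 7320/939.6 = 8.7905.
β = √(1 − 1/γ²) = √(1 − 0.0129411) = √0.9870589 = 0.994.

0.994c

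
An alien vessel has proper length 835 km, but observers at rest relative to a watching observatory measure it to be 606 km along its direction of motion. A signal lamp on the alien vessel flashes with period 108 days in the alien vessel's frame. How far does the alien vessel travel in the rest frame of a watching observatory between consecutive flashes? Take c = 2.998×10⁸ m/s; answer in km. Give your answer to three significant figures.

Length contraction gives γ = L₀/L = 835/606 = 1.37789.
β = √(1 − 1/γ²) = 0.68796. Lab-frame period = γτ = 1.37789×108 days = 148.81 days. Distance = βc × γτ = 0.68796 × 2.998×10⁸ m/s × 12857184 s = 2.6518×10^15 m = 2.65×10^12 km.

2.65×10^12 km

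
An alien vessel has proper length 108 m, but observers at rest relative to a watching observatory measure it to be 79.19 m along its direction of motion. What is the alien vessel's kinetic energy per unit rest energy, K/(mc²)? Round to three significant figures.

γ = L₀/L = 108/79.19 = 1.36381.
K/(mc²) = γ − 1 = 1.36381 − 1 = 0.364.

0.364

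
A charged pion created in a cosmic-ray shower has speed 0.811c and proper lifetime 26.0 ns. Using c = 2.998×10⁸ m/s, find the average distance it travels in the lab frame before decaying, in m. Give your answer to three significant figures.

10.8 m

With β = 0.811, γ = 1/√(1 − 0.811²) = 1/√0.342279 = 1.7093.
Lab-frame lifetime: Δt = γτ = 1.7093 × 26.0 ns = 44.442 ns.
Distance: d = vΔt = 0.811 × 2.998×10⁸ m/s × 4.4442×10^-8 s = 10.8 m.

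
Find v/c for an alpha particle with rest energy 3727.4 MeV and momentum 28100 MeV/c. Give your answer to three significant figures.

0.991

pc/(mc²) = 28100/3727.4 = 7.5388 = βγ = β/√(1−β²).
So β² = x²/(1 + x²) with x = 7.5388: x² = 56.8335, β² = 56.8335/57.8335 = 0.982709, β = 0.991.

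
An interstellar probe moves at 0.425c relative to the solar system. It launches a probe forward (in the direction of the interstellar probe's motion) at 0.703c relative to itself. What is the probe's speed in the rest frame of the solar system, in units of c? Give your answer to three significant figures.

0.869c

In units of c, u = (u' + v)/(1 + u'v) with u' = 0.703 and v = 0.425.
Numerator: 0.703 + 0.425 = 1.128. Denominator: 1 + (0.703)(0.425) = 1.298775.
u = 1.128/1.298775 = 0.86851, so the speed is 0.869c.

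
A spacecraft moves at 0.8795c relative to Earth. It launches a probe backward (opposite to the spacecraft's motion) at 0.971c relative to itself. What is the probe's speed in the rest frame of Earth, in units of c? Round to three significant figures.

0.627c

Relativistic velocity addition: u = (u' + v)/(1 + u'v/c²), with u' = −0.971c and v = 0.8795c.
Numerator: −0.971 + 0.8795 = −0.0915. Denominator: 1 + (−0.971)(0.8795) = 0.1460055.
u = −0.0915/0.1460055 = −0.62669, so the speed is 0.627c.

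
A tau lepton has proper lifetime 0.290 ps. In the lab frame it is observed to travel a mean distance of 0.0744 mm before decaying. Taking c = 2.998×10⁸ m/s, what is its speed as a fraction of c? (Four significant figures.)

Lab distance = (lab lifetime)·v = γτ·βc, so βγ = d/(cτ) = 7.440×10^-5/(2.998×10⁸ × 2.900×10^-13) = 0.85574.
With βγ = 0.85574: γ² = 1 + (βγ)² = 1.732291, and β = (βγ)/γ = 0.85574/1.31617 = 0.6502.

0.6502c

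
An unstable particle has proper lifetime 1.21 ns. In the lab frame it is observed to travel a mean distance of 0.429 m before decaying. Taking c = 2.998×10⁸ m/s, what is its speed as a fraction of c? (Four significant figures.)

0.7636c

Let x = d/(cτ) = 0.4290 m / (2.998×10⁸ m/s × 1.210×10^-9 s) = 1.1826. Since d = βγcτ, x = βγ = β/√(1−β²).
Solving: β² = x²/(1+x²) = 1.39854/2.39854 = 0.58308, so β = 0.7636.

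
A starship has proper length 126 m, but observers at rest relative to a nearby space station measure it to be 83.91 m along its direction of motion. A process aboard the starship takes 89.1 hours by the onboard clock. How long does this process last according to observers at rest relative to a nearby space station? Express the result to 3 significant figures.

From L = L₀/γ: γ = 126/83.91 = 1.50161.
Δt = γΔτ = 1.50161 × 89.1 = 134 hours.

134 hours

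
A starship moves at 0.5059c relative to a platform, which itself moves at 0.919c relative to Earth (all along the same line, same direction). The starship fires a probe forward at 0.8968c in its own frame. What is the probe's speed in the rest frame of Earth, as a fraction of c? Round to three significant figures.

Compose velocities in two stages. Stage 1 (into S'): u₁ = (0.8968+0.5059)/(1+0.8968×0.5059) = 0.96492.
Stage 2 (into S): u = (0.96492+0.919)/(1+0.96492×0.919) = 0.99849, so the speed is 0.998c.

0.998c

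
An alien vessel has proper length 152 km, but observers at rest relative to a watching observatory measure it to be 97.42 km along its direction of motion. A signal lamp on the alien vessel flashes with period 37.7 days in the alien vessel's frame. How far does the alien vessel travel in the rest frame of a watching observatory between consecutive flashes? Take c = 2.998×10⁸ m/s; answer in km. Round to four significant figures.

γ = L₀/L = 152/97.42 = 1.56025.
β = √(1 − 1/γ²) = 0.76761. Lab-frame period = γτ = 1.56025×37.7 days = 58.821 days. Distance = βc × γτ = 0.76761 × 2.998×10⁸ m/s × 5082134.4 s = 1.1695×10^15 m = 1.170×10^12 km.

1.170×10^12 km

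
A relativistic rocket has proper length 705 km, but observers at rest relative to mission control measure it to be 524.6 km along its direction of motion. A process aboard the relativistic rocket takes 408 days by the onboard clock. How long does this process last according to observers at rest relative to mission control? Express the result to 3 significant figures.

548 days

γ = L₀/L = 705/524.6 = 1.34388.
Δt = γΔτ = 1.34388 × 408 = 548 days.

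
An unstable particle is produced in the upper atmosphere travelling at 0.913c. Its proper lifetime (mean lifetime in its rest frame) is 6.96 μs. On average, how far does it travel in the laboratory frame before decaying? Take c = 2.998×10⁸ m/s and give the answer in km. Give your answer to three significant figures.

γ = 1/√(1 − β²) = 1/√(1 − 0.833569) = 1/√0.166431 = 1/0.40796 = 2.4512.
Lab-frame lifetime: Δt = γτ = 2.4512 × 6.96 μs = 17.06 μs.
Distance: d = vΔt = 0.913 × 2.998×10⁸ m/s × 1.7060×10^-5 s = 4670 m = 4.67 km.

4.67 km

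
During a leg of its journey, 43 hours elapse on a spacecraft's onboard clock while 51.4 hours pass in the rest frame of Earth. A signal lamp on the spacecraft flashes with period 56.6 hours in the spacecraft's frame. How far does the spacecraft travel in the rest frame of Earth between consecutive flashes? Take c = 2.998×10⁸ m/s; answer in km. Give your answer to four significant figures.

4.000×10^10 km

The time-dilation ratio gives γ = 51.4/43 = 1.19535.
β = √(1 − 1/γ²) = 0.54785. Lab-frame period = γτ = 1.19535×56.6 hours = 67.657 hours. Distance = βc × γτ = 0.54785 × 2.998×10⁸ m/s × 243565.2 s = 4.0004×10^13 m = 4.000×10^10 km.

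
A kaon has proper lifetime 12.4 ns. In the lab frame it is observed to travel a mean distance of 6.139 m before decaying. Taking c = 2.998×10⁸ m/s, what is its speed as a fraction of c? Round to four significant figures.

d = βγcτ ⇒ βγ = d/(cτ) = 6.139 m / (3.71752 m) = 1.6514.
β = (βγ)/√(1+(βγ)²) = 1.6514/√3.72712 = 0.8554.

0.8554c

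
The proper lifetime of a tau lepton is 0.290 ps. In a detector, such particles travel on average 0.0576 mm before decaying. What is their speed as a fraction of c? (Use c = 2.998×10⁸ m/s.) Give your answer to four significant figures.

d = βγcτ ⇒ βγ = d/(cτ) = 5.760×10^-5 m / (8.6942×10^-5 m) = 0.66251.
β = (βγ)/√(1+(βγ)²) = 0.66251/√1.43892 = 0.5523.

0.5523c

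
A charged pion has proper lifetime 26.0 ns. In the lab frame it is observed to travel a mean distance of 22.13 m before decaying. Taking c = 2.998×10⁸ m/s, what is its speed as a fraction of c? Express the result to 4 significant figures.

d = βγcτ ⇒ βγ = d/(cτ) = 22.13 m / (7.7948 m) = 2.8391.
β = (βγ)/√(1+(βγ)²) = 2.8391/√9.06049 = 0.9432.

0.9432c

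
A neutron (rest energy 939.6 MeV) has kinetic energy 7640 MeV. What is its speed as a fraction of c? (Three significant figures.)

0.994c

K = (γ−1)mc², so γ = 1 + 7640/939.6 = 9.1311.
Then v/c = √(1 − γ⁻²) = √(1 − 0.0119937) = √0.9880063 = 0.994.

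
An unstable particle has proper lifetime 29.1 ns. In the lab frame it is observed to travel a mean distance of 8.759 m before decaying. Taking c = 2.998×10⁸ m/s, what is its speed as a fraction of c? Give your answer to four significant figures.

0.7085c

Lab distance = (lab lifetime)·v = γτ·βc, so βγ = d/(cτ) = 8.759/(2.998×10⁸ × 2.910×10^-8) = 1.004.
With βγ = 1.004: γ² = 1 + (βγ)² = 2.00802, and β = (βγ)/γ = 1.004/1.41705 = 0.7085.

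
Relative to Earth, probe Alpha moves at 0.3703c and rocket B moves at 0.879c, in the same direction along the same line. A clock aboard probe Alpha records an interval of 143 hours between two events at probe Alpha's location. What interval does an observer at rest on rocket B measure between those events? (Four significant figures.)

217.8 hours

Transform probe Alpha's velocity into rocket B's frame: (0.3703 − 0.879)/(1 − 0.3703·0.879) = −0.5087/0.6745063, so the relative speed is 0.75418c.
At |u| = 0.75418c, γ = (1 − 0.568787)^(−1/2) = 1.5228.
Probe Alpha's interval is proper; time dilation gives Δt_B = γΔτ = 1.5228 × 143 hours = 217.8 hours.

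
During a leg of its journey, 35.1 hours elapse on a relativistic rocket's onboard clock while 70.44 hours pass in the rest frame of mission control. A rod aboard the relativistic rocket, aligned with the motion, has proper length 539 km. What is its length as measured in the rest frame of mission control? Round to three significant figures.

269 km

γ = Δt/Δτ = 70.44/35.1 = 2.00684.
L = L₀/γ = 539/2.00684 = 269 km.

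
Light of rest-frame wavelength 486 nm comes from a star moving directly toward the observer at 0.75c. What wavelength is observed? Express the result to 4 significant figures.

Relativistic Doppler for wavelength: λ_obs = λ_src · √((1−β)/(1+β)).
With β = 0.75: factor = √(0.25/1.75) = 0.37796.
λ_obs = 486 × 0.37796 = 183.7 nm.

183.7 nm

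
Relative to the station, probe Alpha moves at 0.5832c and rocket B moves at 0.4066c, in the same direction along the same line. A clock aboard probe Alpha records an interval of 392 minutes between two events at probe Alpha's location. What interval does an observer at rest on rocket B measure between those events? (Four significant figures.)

Speed of probe Alpha in rocket B's frame: u = (v_A − v_B)/(1 − v_A v_B/c²) = (0.5832 − 0.4066)/(1 − 0.5832×0.4066) = 0.1766/0.76287088 = 0.23149; |u| = 0.23149c.
At |u| = 0.23149c, γ = (1 − 0.0535876)^(−1/2) = 1.0279.
Probe Alpha's interval is proper; time dilation gives Δt_B = γΔτ = 1.0279 × 392 minutes = 402.9 minutes.

402.9 minutes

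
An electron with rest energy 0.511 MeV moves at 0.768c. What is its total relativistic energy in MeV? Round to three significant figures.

0.798 MeV

Lorentz factor: γ = (1 − 0.589824)^(−1/2) = 1.5614.
Total energy: E = γmc² = 1.5614 × 0.511 MeV = 0.798 MeV.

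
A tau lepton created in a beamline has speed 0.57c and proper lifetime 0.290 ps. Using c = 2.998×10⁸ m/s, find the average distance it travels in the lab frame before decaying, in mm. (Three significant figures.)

0.0603 mm

With β = 0.57, γ = 1/√(1 − 0.57²) = 1/√0.6751 = 1.2171.
Lab-frame lifetime: Δt = γτ = 1.2171 × 0.290 ps = 0.35296 ps.
Distance: d = vΔt = 0.57 × 2.998×10⁸ m/s × 3.5296×10^-13 s = 6.03×10^-5 m = 0.0603 mm.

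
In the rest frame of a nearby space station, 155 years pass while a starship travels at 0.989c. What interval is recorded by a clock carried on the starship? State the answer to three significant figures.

22.9 years

With β = 0.989, γ = 1/√(1 − 0.989²) = 1/√0.021879 = 6.7606.
The starship's clock runs slow as seen from a nearby space station, so Δτ = Δt/γ = 155/6.7606 = 22.9 years.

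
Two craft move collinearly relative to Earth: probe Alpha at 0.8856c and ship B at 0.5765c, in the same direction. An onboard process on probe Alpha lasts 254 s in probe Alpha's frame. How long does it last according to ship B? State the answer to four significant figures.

The velocity of probe Alpha relative to ship B is (0.8856 − 0.5765)c / (1 − 0.8856×0.5765) = 0.63152c; relative speed 0.63152c.
At |u| = 0.63152c, γ = (1 − 0.398818)^(−1/2) = 1.2897.
Probe Alpha's interval is proper; time dilation gives Δt_B = γΔτ = 1.2897 × 254 s = 327.6 s.

327.6 s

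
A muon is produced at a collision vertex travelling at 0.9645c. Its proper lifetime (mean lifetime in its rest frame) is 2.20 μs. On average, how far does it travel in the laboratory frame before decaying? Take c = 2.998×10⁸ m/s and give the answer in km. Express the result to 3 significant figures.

With β = 0.9645, γ = 1/√(1 − 0.9645²) = 1/√0.06973975 = 3.7867.
Lab-frame lifetime: Δt = γτ = 3.7867 × 2.20 μs = 8.3307 μs.
Distance: d = vΔt = 0.9645 × 2.998×10⁸ m/s × 8.3307×10^-6 s = 2410 m = 2.41 km.

2.41 km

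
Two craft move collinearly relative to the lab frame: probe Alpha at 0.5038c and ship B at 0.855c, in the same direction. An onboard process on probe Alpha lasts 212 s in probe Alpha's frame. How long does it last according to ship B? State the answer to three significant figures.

Transform probe Alpha's velocity into ship B's frame: (0.5038 − 0.855)/(1 − 0.5038·0.855) = −0.3512/0.569251, so the relative speed is 0.61695c.
γ for this relative speed: γ = 1/√(1 − 0.380627) = 1.2706.
Probe Alpha's interval is proper; time dilation gives Δt_B = γΔτ = 1.2706 × 212 s = 269 s.

269 s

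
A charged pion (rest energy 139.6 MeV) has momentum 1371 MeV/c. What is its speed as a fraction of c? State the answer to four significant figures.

pc/(mc²) = 1371/139.6 = 9.8209 = βγ = β/√(1−β²).
So β² = x²/(1 + x²) with x = 9.8209: x² = 96.4501, β² = 96.4501/97.4501 = 0.989738, β = 0.9949.

0.9949c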